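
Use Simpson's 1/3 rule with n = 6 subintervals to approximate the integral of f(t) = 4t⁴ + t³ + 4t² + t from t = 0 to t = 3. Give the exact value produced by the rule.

255.25

h = (3 − 0)/6 = 0.5.
Nodes t₀,…,t₆ = 0, 0.5, 1, 1.5, 2, 2.5, 3.
f(t) = 4t⁴ + t³ + 4t² + t: f₀=0, f₁=1.875, f₂=10, f₃=34.125, f₄=90, f₅=199.375, f₆=390.
(h/3)·[f₀ + 4f₁ + 2f₂ + 4f₃ + 2f₄ + 4f₅ + f₆] = 0.166667·(1531.5) = 255.25.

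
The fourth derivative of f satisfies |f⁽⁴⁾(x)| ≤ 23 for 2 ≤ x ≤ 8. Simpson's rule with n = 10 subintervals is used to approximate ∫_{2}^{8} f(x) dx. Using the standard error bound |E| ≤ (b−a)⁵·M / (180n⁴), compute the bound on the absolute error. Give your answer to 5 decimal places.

0.09936

|E| ≤ (6)⁵·23 / (180·10⁴) = 178848/1800000 = 0.09936.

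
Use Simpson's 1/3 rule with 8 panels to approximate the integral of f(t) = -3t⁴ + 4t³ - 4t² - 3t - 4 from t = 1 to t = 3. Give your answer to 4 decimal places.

h = (3 − 1)/8 = 0.25.
Nodes t₀,…,t₈ = 1, 1.25, 1.5, 1.75, 2, 2.25, 2.5, 2.75, 3.
f(t) = -3t⁴ + 4t³ - 4t² - 3t - 4: f₀=-10, f₁=-13.51171875, f₂=-19.1875, f₃=-28.19921875, f₄=-42, f₅=-62.32421875, f₆=-91.1875, f₇=-130.88671875, f₈=-184.
(h/3)·[f₀ + 4f₁ + 2f₂ + 4f₃ + 2f₄ + 4f₅ + 2f₆ + 4f₇ + f₈] = 0.083333·(-1438.4375) = -119.8698.

-119.8698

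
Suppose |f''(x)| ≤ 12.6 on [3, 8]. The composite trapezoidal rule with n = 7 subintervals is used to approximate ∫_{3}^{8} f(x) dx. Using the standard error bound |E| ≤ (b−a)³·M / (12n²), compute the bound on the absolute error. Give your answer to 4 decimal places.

|E| ≤ (5)³·12.6 / (12·7²) = 1575/588 = 2.6786.

2.6786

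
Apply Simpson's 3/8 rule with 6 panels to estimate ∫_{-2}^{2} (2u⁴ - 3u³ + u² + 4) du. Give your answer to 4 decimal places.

47.4074

h = (2 − (-2))/6 = 0.666667.
Nodes u₀,…,u₆ = -2, -1.333333, -0.666667, 0, 0.666667, 1.333333, 2.
f(u) = 2u⁴ - 3u³ + u² + 4: f₀=64, f₁=19.209877, f₂=5.728395, f₃=4, f₄=3.950617, f₅=4.987654, f₆=16.
(3h/8)·[f₀ + 3f₁ + 3f₂ + 2f₃ + 3f₄ + 3f₅ + f₆] = 0.25·(189.629630) = 47.4074.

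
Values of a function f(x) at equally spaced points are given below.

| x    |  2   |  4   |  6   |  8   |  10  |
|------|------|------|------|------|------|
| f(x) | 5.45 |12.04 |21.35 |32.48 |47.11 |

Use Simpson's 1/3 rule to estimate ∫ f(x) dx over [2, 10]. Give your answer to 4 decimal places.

182.2267

h = 2, n = 4.
(h/3)·[y₀ + 4y₁ + 2y₂ + 4y₃ + y₄] = 0.666667·(273.34) = 182.2267.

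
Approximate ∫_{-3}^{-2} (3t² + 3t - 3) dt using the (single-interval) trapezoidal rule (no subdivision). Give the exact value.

9

T = (b−a)/2 · [f(-3) + f(-2)] = 0.5·[15 + 3] = 9.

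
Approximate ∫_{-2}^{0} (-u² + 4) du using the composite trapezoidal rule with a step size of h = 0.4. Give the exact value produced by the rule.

5.28

h = (0 − (-2))/5 = 0.4.
Nodes u₀,…,u₅ = -2, -1.6, -1.2, -0.8, -0.4, 0.
f(u) = -u² + 4: f₀=0, f₁=1.44, f₂=2.56, f₃=3.36, f₄=3.84, f₅=4.
(h/2)·[f₀ + 2f₁ + 2f₂ + 2f₃ + 2f₄ + f₅] = 0.2·(26.4) = 5.28.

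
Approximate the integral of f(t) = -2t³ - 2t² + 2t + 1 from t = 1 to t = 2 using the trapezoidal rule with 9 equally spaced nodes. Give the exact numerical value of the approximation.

h = (2 − 1)/8 = 0.125.
Nodes t₀,…,t₈ = 1, 1.125, 1.25, 1.375, 1.5, 1.625, 1.75, 1.875, 2.
f(t) = -2t³ - 2t² + 2t + 1: f₀=-1, f₁=-2.12890625, f₂=-3.53125, f₃=-5.23046875, f₄=-7.25, f₅=-9.61328125, f₆=-12.34375, f₇=-15.46484375, f₈=-19.
(h/2)·[f₀ + 2f₁ + 2f₂ + 2f₃ + 2f₄ + 2f₅ + 2f₆ + 2f₇ + f₈] = 0.0625·(-131.125) = -8.1953125.

-8.1953125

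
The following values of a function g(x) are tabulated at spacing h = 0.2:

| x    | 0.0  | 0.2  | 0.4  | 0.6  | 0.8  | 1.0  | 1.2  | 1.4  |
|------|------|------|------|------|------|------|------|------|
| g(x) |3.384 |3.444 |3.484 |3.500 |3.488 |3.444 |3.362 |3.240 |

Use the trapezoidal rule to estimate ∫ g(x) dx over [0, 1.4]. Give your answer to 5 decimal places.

h = 0.2, n = 7.
(h/2)·[y₀ + 2y₁ + 2y₂ + 2y₃ + 2y₄ + 2y₅ + 2y₆ + y₇] = 0.1·(48.068) = 4.80680.

4.80680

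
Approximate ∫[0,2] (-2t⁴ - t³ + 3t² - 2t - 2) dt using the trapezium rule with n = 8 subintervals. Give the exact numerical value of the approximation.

-17.1328125

h = (2 − 0)/8 = 0.25.
Nodes t₀,…,t₈ = 0, 0.25, 0.5, 0.75, 1, 1.25, 1.5, 1.75, 2.
f(t) = -2t⁴ - t³ + 3t² - 2t - 2: f₀=-2, f₁=-2.3359375, f₂=-2.5, f₃=-2.8671875, f₄=-4, f₅=-6.6484375, f₆=-11.75, f₇=-20.4296875, f₈=-34.
(h/2)·[f₀ + 2f₁ + 2f₂ + 2f₃ + 2f₄ + 2f₅ + 2f₆ + 2f₇ + f₈] = 0.125·(-137.0625) = -17.1328125.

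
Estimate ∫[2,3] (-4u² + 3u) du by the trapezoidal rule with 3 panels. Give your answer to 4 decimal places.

-17.9074

h = (3 − 2)/3 = 0.333333.
Nodes u₀,…,u₃ = 2, 2.333333, 2.666667, 3.
f(u) = -4u² + 3u: f₀=-10, f₁=-14.777778, f₂=-20.444444, f₃=-27.
(h/2)·[f₀ + 2f₁ + 2f₂ + f₃] = 0.166667·(-107.444444) = -17.9074.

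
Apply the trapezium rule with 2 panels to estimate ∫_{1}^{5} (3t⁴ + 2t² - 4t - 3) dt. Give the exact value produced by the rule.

2392

h = (5 − 1)/2 = 2.
Nodes t₀,…,t₂ = 1, 3, 5.
f(t) = 3t⁴ + 2t² - 4t - 3: f₀=-2, f₁=246, f₂=1902.
(h/2)·[f₀ + 2f₁ + f₂] = 1·(2392) = 2392.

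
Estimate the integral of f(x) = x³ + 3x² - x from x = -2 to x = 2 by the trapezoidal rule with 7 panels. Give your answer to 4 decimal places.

16.6531

h = (2 − (-2))/7 = 0.571429.
Nodes x₀,…,x₇ = -2, -1.428571, -0.857143, -0.285714, 0.285714, 0.857143, 1.428571, 2.
f(x) = x³ + 3x² - x: f₀=6, f₁=4.635569, f₂=2.431487, f₃=0.507289, f₄=-0.017493, f₅=1.976676, f₆=7.609329, f₇=18.
(h/2)·[f₀ + 2f₁ + 2f₂ + 2f₃ + 2f₄ + 2f₅ + 2f₆ + f₇] = 0.285714·(58.285714) = 16.6531.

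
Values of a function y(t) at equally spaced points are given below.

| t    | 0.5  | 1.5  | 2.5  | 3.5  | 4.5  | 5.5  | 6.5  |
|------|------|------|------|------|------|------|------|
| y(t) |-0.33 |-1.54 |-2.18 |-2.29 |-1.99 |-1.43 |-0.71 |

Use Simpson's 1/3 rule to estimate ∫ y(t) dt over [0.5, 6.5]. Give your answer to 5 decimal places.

h = 1, n = 6.
(h/3)·[y₀ + 4y₁ + 2y₂ + 4y₃ + 2y₄ + 4y₅ + y₆] = 0.333333·(-30.42) = -10.14000.

-10.14000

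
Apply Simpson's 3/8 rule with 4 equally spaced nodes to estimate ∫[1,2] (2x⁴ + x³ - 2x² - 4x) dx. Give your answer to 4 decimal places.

5.4907

h = (2 − 1)/3 = 0.333333.
Nodes x₀,…,x₃ = 1, 1.333333, 1.666667, 2.
f(x) = 2x⁴ + x³ - 2x² - 4x: f₀=-3, f₁=-0.197531, f₂=7.839506, f₃=24.
(3h/8)·[f₀ + 3f₁ + 3f₂ + f₃] = 0.125·(43.925926) = 5.4907.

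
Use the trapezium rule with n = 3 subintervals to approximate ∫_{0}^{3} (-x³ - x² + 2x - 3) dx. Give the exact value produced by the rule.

-32

h = (3 − 0)/3 = 1.
Nodes x₀,…,x₃ = 0, 1, 2, 3.
f(x) = -x³ - x² + 2x - 3: f₀=-3, f₁=-3, f₂=-11, f₃=-33.
(h/2)·[f₀ + 2f₁ + 2f₂ + f₃] = 0.5·(-64) = -32.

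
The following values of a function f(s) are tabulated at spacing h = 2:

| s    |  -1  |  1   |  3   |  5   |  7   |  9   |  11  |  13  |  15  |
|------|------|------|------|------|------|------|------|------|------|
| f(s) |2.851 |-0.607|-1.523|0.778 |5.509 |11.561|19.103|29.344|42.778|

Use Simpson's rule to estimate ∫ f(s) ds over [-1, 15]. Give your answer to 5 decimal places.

h = 2, n = 8.
(h/3)·[y₀ + 4y₁ + 2y₂ + 4y₃ + 2y₄ + 4y₅ + 2y₆ + 4y₇ + y₈] = 0.666667·(256.111) = 170.74067.

170.74067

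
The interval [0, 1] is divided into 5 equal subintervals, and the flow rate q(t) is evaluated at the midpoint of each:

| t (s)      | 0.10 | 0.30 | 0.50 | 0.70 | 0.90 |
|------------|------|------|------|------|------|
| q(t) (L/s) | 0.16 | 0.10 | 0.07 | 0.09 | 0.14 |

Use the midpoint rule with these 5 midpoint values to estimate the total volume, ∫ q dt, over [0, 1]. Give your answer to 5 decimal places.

h = 0.2, n = 5.
h·[y(m₁) + y(m₂) + y(m₃) + y(m₄) + y(m₅)] = 0.2·(0.56) = 0.11200.

0.11200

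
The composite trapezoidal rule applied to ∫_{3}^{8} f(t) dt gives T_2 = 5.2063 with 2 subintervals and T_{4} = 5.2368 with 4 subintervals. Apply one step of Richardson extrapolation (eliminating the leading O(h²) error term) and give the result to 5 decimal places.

5.24697

R = (4·T_{4} − T_2) / 3 = (4·5.2368 − 5.2063)/3 = (15.7409)/3 = 5.24697.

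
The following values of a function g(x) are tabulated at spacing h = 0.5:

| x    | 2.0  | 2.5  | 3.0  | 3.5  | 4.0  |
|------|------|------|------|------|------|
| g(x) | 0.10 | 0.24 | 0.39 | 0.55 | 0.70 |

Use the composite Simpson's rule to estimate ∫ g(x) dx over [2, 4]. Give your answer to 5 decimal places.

h = 0.5, n = 4.
(h/3)·[y₀ + 4y₁ + 2y₂ + 4y₃ + y₄] = 0.166667·(4.74) = 0.79000.

0.79000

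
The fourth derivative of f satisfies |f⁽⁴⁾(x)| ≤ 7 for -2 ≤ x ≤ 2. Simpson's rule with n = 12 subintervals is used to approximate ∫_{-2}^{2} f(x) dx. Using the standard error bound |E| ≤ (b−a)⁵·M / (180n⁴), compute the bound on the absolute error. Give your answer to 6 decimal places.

0.001920

|E| ≤ (4)⁵·7 / (180·12⁴) = 7168/3732480 = 0.001920.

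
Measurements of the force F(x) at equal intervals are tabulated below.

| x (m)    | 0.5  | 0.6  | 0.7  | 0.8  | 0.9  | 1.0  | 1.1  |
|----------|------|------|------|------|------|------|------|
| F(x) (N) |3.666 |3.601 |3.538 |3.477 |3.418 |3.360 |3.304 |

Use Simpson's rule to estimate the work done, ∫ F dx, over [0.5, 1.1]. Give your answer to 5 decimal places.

2.08780

h = 0.1, n = 6.
(h/3)·[y₀ + 4y₁ + 2y₂ + 4y₃ + 2y₄ + 4y₅ + y₆] = 0.033333·(62.634) = 2.08780.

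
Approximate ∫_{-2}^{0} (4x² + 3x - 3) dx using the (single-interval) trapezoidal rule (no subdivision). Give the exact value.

4

T = (b−a)/2 · [f(-2) + f(0)] = 1·[7 + (-3)] = 4.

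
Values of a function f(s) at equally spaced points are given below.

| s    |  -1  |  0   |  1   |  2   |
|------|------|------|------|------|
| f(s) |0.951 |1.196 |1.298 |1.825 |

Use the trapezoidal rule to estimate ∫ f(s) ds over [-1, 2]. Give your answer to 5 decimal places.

3.88200

h = 1, n = 3.
(h/2)·[y₀ + 2y₁ + 2y₂ + y₃] = 0.5·(7.764) = 3.88200.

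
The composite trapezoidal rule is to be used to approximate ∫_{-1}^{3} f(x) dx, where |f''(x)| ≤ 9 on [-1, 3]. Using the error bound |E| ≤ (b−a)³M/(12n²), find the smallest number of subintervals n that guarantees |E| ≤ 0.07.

27

Need 576/(12n²) ≤ 0.07.
n² ≥ 576/(12·0.07) = 685.714 ⇒ n ≥ 26.1861, so the smallest n is 27.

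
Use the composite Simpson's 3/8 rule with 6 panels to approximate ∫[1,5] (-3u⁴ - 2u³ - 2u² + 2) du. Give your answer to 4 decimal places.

h = (5 − 1)/6 = 0.666667.
Nodes u₀,…,u₆ = 1, 1.666667, 2.333333, 3, 3.666667, 4.333333, 5.
f(u) = -3u⁴ - 2u³ - 2u² + 2: f₀=-5, f₁=-35.962963, f₂=-123.222222, f₃=-313, f₄=-665.740741, f₅=-1256.111111, f₆=-2173.
(3h/8)·[f₀ + 3f₁ + 3f₂ + 2f₃ + 3f₄ + 3f₅ + f₆] = 0.25·(-9047.111111) = -2261.7778.

-2261.7778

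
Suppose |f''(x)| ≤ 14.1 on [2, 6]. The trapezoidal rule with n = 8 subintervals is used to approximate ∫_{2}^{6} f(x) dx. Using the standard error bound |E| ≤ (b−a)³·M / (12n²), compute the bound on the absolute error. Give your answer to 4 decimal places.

1.1750

|E| ≤ (4)³·14.1 / (12·8²) = 902.4/768 = 1.1750.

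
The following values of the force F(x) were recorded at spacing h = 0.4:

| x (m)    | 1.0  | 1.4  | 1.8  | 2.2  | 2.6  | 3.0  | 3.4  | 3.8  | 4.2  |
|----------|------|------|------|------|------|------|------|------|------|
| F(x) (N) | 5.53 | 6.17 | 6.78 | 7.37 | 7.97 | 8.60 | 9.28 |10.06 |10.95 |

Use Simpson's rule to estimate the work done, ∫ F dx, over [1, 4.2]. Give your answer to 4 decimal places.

25.7787

h = 0.4, n = 8.
(h/3)·[y₀ + 4y₁ + 2y₂ + 4y₃ + 2y₄ + 4y₅ + 2y₆ + 4y₇ + y₈] = 0.133333·(193.34) = 25.7787.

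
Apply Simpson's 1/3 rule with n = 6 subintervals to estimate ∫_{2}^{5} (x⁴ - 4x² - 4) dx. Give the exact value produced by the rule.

450.625

h = (5 − 2)/6 = 0.5.
Nodes x₀,…,x₆ = 2, 2.5, 3, 3.5, 4, 4.5, 5.
f(x) = x⁴ - 4x² - 4: f₀=-4, f₁=10.0625, f₂=41, f₃=97.0625, f₄=188, f₅=325.0625, f₆=521.
(h/3)·[f₀ + 4f₁ + 2f₂ + 4f₃ + 2f₄ + 4f₅ + f₆] = 0.166667·(2703.75) = 450.625.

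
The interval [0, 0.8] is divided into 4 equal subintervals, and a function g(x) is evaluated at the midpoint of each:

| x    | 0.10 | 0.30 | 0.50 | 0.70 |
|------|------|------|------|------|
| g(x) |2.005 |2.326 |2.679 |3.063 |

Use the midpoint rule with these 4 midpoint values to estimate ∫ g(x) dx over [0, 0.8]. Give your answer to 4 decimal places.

2.0146

h = 0.2, n = 4.
h·[y(m₁) + y(m₂) + y(m₃) + y(m₄)] = 0.2·(10.073) = 2.0146.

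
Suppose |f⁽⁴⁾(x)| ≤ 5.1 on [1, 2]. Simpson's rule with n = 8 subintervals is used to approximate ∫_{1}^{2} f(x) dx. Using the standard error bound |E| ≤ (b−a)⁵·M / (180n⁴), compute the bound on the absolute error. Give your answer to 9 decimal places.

0.000006917

|E| ≤ (1)⁵·5.1 / (180·8⁴) = 5.1/737280 = 0.000006917.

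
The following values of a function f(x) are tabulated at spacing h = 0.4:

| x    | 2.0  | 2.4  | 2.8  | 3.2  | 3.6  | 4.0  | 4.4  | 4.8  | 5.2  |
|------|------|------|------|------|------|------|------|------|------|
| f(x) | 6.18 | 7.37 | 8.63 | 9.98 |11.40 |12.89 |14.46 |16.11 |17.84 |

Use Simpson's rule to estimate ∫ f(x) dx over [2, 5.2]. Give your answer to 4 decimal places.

37.1200

h = 0.4, n = 8.
(h/3)·[y₀ + 4y₁ + 2y₂ + 4y₃ + 2y₄ + 4y₅ + 2y₆ + 4y₇ + y₈] = 0.133333·(278.40) = 37.1200.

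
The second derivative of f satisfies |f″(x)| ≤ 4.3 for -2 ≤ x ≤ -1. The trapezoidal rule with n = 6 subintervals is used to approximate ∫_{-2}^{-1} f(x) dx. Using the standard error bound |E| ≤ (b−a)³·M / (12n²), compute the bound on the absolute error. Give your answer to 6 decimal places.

0.009954

|E| ≤ (1)³·4.3 / (12·6²) = 4.3/432 = 0.009954.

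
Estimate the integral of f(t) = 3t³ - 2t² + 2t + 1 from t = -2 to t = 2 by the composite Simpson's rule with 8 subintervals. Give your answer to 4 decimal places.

h = (2 − (-2))/8 = 0.5.
Nodes t₀,…,t₈ = -2, -1.5, -1, -0.5, 0, 0.5, 1, 1.5, 2.
f(t) = 3t³ - 2t² + 2t + 1: f₀=-35, f₁=-16.625, f₂=-6, f₃=-0.875, f₄=1, f₅=1.875, f₆=4, f₇=9.625, f₈=21.
(h/3)·[f₀ + 4f₁ + 2f₂ + 4f₃ + 2f₄ + 4f₅ + 2f₆ + 4f₇ + f₈] = 0.166667·(-40) = -6.6667.

-6.6667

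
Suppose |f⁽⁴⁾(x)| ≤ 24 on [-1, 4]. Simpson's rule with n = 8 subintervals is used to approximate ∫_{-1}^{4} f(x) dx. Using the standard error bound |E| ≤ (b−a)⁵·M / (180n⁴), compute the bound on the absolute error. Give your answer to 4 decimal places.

0.1017

|E| ≤ (5)⁵·24 / (180·8⁴) = 75000/737280 = 0.1017.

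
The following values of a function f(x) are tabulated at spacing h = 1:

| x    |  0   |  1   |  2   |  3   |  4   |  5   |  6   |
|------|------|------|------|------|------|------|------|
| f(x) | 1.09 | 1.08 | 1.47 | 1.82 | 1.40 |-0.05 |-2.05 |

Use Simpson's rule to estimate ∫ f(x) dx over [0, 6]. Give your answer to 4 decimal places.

5.3933

h = 1, n = 6.
(h/3)·[y₀ + 4y₁ + 2y₂ + 4y₃ + 2y₄ + 4y₅ + y₆] = 0.333333·(16.18) = 5.3933.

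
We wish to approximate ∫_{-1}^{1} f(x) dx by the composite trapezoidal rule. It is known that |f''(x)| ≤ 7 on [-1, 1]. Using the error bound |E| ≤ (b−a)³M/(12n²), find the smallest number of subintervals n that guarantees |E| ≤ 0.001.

69

Need 56/(12n²) ≤ 0.001.
n² ≥ 56/(12·0.001) = 4666.67 ⇒ n ≥ 68.3130, so the smallest n is 69.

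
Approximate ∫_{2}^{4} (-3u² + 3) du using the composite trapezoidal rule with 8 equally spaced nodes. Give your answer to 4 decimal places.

-50.0816

h = (4 − 2)/7 = 0.285714.
Nodes u₀,…,u₇ = 2, 2.285714, 2.571429, 2.857143, 3.142857, 3.428571, 3.714286, 4.
f(u) = -3u² + 3: f₀=-9, f₁=-12.673469, f₂=-16.836735, f₃=-21.489796, f₄=-26.632653, f₅=-32.265306, f₆=-38.387755, f₇=-45.
(h/2)·[f₀ + 2f₁ + 2f₂ + 2f₃ + 2f₄ + 2f₅ + 2f₆ + f₇] = 0.142857·(-350.571429) = -50.0816.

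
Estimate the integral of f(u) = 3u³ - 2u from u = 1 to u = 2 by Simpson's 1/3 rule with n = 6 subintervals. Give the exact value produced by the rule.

h = (2 − 1)/6 = 0.166667.
Nodes u₀,…,u₆ = 1, 1.166667, 1.333333, 1.5, 1.666667, 1.833333, 2.
f(u) = 3u³ - 2u: f₀=1, f₁=2.430556, f₂=4.444444, f₃=7.125, f₄=10.555556, f₅=14.819444, f₆=20.
(h/3)·[f₀ + 4f₁ + 2f₂ + 4f₃ + 2f₄ + 4f₅ + f₆] = 0.055556·(148.5) = 8.25.

8.25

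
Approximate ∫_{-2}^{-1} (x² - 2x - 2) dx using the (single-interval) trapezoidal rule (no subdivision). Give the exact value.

3.5

T = (b−a)/2 · [f(-2) + f(-1)] = 0.5·[6 + 1] = 3.5.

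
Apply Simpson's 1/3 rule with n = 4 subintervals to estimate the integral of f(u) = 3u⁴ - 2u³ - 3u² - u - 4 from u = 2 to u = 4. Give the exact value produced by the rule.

h = (4 − 2)/4 = 0.5.
Nodes u₀,…,u₄ = 2, 2.5, 3, 3.5, 4.
f(u) = 3u⁴ - 2u³ - 3u² - u - 4: f₀=14, f₁=60.6875, f₂=155, f₃=320.1875, f₄=584.
(h/3)·[f₀ + 4f₁ + 2f₂ + 4f₃ + f₄] = 0.166667·(2431.5) = 405.25.

405.25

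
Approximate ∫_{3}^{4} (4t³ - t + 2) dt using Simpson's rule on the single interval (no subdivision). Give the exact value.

173.5

S = (b−a)/6 · [f(3) + 4f(3.5) + f(4)] = 0.166667·[107 + 4·170 + 254] = 173.5.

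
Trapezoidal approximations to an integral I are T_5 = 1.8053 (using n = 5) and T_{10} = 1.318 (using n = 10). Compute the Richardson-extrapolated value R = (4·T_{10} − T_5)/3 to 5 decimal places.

1.15557

R = (4·T_{10} − T_5) / 3 = (4·1.318 − 1.8053)/3 = (3.4667)/3 = 1.15557.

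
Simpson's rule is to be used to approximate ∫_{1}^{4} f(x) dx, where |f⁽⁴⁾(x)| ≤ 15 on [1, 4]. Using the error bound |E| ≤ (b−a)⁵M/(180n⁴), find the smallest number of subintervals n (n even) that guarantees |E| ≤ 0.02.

6

Need 3645/(180n⁴) ≤ 0.02.
n⁴ ≥ 3645/(180·0.02) = 1012.5 ⇒ n ≥ 5.6409, so the smallest even n is 6. (n must be even for Simpson's rule.)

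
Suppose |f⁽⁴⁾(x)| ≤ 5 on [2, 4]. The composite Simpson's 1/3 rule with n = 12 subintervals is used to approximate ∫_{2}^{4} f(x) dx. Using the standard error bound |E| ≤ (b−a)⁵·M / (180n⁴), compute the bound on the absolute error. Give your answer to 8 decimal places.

|E| ≤ (2)⁵·5 / (180·12⁴) = 160/3732480 = 0.00004287.

0.00004287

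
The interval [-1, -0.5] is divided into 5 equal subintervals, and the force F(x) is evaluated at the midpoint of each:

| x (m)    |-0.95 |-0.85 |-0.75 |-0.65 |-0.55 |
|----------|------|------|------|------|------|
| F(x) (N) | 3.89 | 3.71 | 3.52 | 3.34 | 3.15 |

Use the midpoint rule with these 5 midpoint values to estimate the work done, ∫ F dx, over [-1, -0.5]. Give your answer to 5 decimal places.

h = 0.1, n = 5.
h·[y(m₁) + y(m₂) + y(m₃) + y(m₄) + y(m₅)] = 0.1·(17.61) = 1.76100.

1.76100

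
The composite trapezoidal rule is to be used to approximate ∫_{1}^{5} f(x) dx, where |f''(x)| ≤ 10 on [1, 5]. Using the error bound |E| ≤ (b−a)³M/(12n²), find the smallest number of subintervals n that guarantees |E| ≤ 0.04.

Need 640/(12n²) ≤ 0.04.
n² ≥ 640/(12·0.04) = 1333.33 ⇒ n ≥ 36.5148, so the smallest n is 37.

37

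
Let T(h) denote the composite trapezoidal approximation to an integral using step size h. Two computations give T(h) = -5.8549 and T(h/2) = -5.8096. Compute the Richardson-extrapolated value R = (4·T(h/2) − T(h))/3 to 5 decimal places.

R = (4·T(h/2) − T(h)) / 3 = (4·(-5.8096) − (-5.8549))/3 = (-17.3835)/3 = -5.79450.

-5.79450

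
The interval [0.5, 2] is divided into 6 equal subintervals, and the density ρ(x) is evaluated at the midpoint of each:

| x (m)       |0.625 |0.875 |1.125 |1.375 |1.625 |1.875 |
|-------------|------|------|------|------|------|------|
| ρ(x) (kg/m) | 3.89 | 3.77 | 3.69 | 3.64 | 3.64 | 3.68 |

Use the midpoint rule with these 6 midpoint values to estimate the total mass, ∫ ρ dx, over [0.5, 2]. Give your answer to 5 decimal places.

5.57750

h = 0.25, n = 6.
h·[y(m₁) + y(m₂) + y(m₃) + y(m₄) + y(m₅) + y(m₆)] = 0.25·(22.31) = 5.57750.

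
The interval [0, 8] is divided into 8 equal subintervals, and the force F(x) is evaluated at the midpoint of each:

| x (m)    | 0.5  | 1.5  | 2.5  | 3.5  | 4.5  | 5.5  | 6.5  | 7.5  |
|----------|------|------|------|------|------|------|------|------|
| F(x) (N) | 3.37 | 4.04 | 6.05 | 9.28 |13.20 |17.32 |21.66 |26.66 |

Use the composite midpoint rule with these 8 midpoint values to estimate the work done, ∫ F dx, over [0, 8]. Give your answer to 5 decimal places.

h = 1, n = 8.
h·[y(m₁) + y(m₂) + y(m₃) + y(m₄) + y(m₅) + y(m₆) + y(m₇) + y(m₈)] = 1·(101.58) = 101.58000.

101.58000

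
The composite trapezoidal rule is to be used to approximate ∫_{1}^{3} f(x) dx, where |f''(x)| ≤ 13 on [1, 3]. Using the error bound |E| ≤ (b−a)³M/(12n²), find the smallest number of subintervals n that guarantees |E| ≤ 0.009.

32

Need 104/(12n²) ≤ 0.009.
n² ≥ 104/(12·0.009) = 962.963 ⇒ n ≥ 31.0316, so the smallest n is 32.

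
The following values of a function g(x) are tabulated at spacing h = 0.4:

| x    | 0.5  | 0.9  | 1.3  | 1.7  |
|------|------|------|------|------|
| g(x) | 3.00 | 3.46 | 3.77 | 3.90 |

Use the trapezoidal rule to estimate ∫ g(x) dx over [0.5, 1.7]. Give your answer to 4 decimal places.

h = 0.4, n = 3.
(h/2)·[y₀ + 2y₁ + 2y₂ + y₃] = 0.2·(21.36) = 4.2720.

4.2720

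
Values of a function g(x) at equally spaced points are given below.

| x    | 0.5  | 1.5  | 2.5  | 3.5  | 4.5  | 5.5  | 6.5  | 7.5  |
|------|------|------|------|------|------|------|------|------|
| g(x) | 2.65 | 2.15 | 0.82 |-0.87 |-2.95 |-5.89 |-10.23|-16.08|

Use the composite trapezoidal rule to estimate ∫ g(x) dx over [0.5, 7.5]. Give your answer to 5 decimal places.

h = 1, n = 7.
(h/2)·[y₀ + 2y₁ + 2y₂ + 2y₃ + 2y₄ + 2y₅ + 2y₆ + y₇] = 0.5·(-47.37) = -23.68500.

-23.68500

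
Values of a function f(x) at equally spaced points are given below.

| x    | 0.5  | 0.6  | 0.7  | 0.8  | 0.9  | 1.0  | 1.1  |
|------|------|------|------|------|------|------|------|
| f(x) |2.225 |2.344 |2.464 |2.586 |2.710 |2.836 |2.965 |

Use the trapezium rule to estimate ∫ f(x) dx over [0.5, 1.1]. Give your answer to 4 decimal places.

1.5535

h = 0.1, n = 6.
(h/2)·[y₀ + 2y₁ + 2y₂ + 2y₃ + 2y₄ + 2y₅ + y₆] = 0.05·(31.070) = 1.5535.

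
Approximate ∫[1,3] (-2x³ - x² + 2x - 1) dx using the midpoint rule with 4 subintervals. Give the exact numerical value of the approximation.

h = (3 − 1)/4 = 0.5.
Midpoints m₁,…,m₄ = 1.25, 1.75, 2.25, 2.75.
f(m₁)=-3.96875, f(m₂)=-11.28125, f(m₃)=-24.34375, f(m₄)=-44.65625.
h·[f(m₁) + f(m₂) + f(m₃) + f(m₄)] = 0.5·(-84.25) = -42.125.

-42.125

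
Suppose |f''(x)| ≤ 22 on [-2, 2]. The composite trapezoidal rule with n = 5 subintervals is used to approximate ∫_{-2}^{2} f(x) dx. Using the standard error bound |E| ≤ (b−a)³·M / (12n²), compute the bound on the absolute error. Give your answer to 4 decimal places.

|E| ≤ (4)³·22 / (12·5²) = 1408/300 = 4.6933.

4.6933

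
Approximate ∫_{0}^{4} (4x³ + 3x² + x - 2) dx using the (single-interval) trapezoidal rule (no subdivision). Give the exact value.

T = (b−a)/2 · [f(0) + f(4)] = 2·[(-2) + 306] = 608.

608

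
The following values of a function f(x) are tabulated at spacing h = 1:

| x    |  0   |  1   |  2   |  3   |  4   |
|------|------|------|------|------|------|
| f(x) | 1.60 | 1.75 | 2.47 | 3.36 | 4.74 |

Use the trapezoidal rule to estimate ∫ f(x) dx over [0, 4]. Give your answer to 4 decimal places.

h = 1, n = 4.
(h/2)·[y₀ + 2y₁ + 2y₂ + 2y₃ + y₄] = 0.5·(21.50) = 10.7500.

10.7500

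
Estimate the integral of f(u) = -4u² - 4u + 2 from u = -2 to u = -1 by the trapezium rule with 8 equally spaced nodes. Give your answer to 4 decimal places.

-1.3469

h = (-1 − (-2))/7 = 0.142857.
Nodes u₀,…,u₇ = -2, -1.857143, -1.714286, -1.571429, -1.428571, -1.285714, -1.142857, -1.
f(u) = -4u² - 4u + 2: f₀=-6, f₁=-4.367347, f₂=-2.897959, f₃=-1.591837, f₄=-0.448980, f₅=0.530612, f₆=1.346939, f₇=2.
(h/2)·[f₀ + 2f₁ + 2f₂ + 2f₃ + 2f₄ + 2f₅ + 2f₆ + f₇] = 0.071429·(-18.857143) = -1.3469.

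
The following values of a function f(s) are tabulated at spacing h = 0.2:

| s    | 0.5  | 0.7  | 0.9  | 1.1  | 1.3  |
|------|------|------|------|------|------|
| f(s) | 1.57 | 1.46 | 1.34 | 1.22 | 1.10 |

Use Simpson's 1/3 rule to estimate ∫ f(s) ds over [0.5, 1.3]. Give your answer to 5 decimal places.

1.07133

h = 0.2, n = 4.
(h/3)·[y₀ + 4y₁ + 2y₂ + 4y₃ + y₄] = 0.066667·(16.07) = 1.07133.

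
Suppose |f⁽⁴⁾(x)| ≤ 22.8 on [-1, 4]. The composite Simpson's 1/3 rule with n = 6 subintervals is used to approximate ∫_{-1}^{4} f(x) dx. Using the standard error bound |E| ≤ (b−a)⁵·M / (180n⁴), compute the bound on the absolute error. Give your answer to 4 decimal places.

|E| ≤ (5)⁵·22.8 / (180·6⁴) = 71250/233280 = 0.3054.

0.3054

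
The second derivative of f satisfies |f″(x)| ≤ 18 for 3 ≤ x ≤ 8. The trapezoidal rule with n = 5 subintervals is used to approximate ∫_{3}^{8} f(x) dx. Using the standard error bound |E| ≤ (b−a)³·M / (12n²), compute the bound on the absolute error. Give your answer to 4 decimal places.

|E| ≤ (5)³·18 / (12·5²) = 2250/300 = 7.5000.

7.5000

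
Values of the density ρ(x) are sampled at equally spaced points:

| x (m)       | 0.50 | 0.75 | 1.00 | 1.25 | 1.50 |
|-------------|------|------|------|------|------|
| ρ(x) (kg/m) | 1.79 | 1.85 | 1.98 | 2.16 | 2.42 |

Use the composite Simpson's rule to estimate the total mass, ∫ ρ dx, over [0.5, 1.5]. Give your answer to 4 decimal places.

h = 0.25, n = 4.
(h/3)·[y₀ + 4y₁ + 2y₂ + 4y₃ + y₄] = 0.083333·(24.21) = 2.0175.

2.0175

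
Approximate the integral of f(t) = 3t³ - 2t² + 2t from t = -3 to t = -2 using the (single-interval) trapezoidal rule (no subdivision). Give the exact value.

T = (b−a)/2 · [f(-3) + f(-2)] = 0.5·[(-105) + (-36)] = -70.5.

-70.5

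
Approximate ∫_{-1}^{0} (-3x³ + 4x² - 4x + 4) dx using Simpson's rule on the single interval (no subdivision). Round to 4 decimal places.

8.0833

S = (b−a)/6 · [f(-1) + 4f(-0.5) + f(0)] = 0.166667·[15 + 4·7.375 + 4] = 8.0833.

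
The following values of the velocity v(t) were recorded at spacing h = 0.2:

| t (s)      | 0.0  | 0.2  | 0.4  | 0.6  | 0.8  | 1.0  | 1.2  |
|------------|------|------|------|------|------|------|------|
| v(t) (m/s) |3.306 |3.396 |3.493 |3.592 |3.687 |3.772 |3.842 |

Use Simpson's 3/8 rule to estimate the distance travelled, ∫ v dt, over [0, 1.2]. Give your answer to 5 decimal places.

h = 0.2, n = 6.
(3h/8)·[y₀ + 3y₁ + 3y₂ + 2y₃ + 3y₄ + 3y₅ + y₆] = 0.075·(57.376) = 4.30320.

4.30320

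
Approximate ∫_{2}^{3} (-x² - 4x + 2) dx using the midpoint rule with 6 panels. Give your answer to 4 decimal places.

h = (3 − 2)/6 = 0.166667.
Midpoints m₁,…,m₆ = 2.083333, 2.25, 2.416667, 2.583333, 2.75, 2.916667.
f(m₁)=-10.673611, f(m₂)=-12.0625, f(m₃)=-13.506944, f(m₄)=-15.006944, f(m₅)=-16.5625, f(m₆)=-18.173611.
h·[f(m₁) + f(m₂) + f(m₃) + f(m₄) + f(m₅) + f(m₆)] = 0.166667·(-85.986111) = -14.3310.

-14.3310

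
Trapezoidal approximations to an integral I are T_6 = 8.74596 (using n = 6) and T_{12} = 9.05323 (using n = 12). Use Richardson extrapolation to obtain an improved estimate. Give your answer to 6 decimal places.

R = (4·T_{12} − T_6) / 3 = (4·9.05323 − 8.74596)/3 = (27.46696)/3 = 9.155653.

9.155653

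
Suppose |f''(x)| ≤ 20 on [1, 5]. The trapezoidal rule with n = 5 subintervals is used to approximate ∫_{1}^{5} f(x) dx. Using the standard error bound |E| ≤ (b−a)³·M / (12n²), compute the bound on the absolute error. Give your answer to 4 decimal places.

|E| ≤ (4)³·20 / (12·5²) = 1280/300 = 4.2667.

4.2667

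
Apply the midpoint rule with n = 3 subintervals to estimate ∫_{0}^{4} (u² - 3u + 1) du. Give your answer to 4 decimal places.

0.7407

h = (4 − 0)/3 = 1.333333.
Midpoints m₁,…,m₃ = 0.666667, 2, 3.333333.
f(m₁)=-0.555556, f(m₂)=-1, f(m₃)=2.111111.
h·[f(m₁) + f(m₂) + f(m₃)] = 1.333333·(0.555556) = 0.7407.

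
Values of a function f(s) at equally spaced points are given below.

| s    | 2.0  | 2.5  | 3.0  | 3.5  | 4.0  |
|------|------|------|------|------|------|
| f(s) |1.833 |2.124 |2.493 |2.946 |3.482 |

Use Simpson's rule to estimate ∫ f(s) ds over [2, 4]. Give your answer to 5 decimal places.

5.09683

h = 0.5, n = 4.
(h/3)·[y₀ + 4y₁ + 2y₂ + 4y₃ + y₄] = 0.166667·(30.581) = 5.09683.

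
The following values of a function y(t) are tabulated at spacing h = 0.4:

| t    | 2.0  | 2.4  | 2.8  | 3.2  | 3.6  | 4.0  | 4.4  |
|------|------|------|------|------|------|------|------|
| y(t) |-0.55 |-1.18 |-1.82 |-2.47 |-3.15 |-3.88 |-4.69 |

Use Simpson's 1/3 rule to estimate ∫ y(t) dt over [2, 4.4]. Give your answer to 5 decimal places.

-6.04000

h = 0.4, n = 6.
(h/3)·[y₀ + 4y₁ + 2y₂ + 4y₃ + 2y₄ + 4y₅ + y₆] = 0.133333·(-45.30) = -6.04000.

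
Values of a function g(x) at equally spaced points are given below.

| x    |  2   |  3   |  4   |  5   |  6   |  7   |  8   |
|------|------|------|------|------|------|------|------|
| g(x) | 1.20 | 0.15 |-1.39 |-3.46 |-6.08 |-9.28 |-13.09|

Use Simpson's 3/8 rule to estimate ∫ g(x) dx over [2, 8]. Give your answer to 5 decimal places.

-25.72875

h = 1, n = 6.
(3h/8)·[y₀ + 3y₁ + 3y₂ + 2y₃ + 3y₄ + 3y₅ + y₆] = 0.375·(-68.61) = -25.72875.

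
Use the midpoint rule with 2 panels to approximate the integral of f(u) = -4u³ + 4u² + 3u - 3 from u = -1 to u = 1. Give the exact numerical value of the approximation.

-4

h = (1 − (-1))/2 = 1.
Midpoints m₁,…,m₂ = -0.5, 0.5.
f(m₁)=-3, f(m₂)=-1.
h·[f(m₁) + f(m₂)] = 1·(-4) = -4.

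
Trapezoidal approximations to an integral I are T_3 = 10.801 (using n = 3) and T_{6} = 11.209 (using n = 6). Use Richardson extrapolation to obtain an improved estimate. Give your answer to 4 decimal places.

11.3450

R = (4·T_{6} − T_3) / 3 = (4·11.209 − 10.801)/3 = (34.035)/3 = 11.3450.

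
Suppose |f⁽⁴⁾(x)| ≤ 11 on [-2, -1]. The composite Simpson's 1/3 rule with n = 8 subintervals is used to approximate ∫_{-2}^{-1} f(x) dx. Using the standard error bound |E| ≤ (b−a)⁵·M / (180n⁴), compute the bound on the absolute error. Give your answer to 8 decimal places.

0.00001492

|E| ≤ (1)⁵·11 / (180·8⁴) = 11/737280 = 0.00001492.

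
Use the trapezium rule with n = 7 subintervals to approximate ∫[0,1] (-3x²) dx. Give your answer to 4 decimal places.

-1.0102

h = (1 − 0)/7 = 0.142857.
Nodes x₀,…,x₇ = 0, 0.142857, 0.285714, 0.428571, 0.571429, 0.714286, 0.857143, 1.
f(x) = -3x²: f₀=0, f₁=-0.061224, f₂=-0.244898, f₃=-0.551020, f₄=-0.979592, f₅=-1.530612, f₆=-2.204082, f₇=-3.
(h/2)·[f₀ + 2f₁ + 2f₂ + 2f₃ + 2f₄ + 2f₅ + 2f₆ + f₇] = 0.071429·(-14.142857) = -1.0102.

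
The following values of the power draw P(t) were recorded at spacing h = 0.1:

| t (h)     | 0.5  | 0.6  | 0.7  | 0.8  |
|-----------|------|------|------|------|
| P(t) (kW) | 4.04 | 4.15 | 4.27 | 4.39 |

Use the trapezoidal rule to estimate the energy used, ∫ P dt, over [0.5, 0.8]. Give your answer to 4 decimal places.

1.2635

h = 0.1, n = 3.
(h/2)·[y₀ + 2y₁ + 2y₂ + y₃] = 0.05·(25.27) = 1.2635.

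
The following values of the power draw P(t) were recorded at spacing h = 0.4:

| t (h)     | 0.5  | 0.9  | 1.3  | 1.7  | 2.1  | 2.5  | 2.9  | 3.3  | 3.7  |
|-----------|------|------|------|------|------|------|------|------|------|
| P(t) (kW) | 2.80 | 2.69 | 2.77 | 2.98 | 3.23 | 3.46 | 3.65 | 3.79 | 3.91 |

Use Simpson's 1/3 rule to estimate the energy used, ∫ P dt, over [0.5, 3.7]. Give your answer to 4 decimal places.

h = 0.4, n = 8.
(h/3)·[y₀ + 4y₁ + 2y₂ + 4y₃ + 2y₄ + 4y₅ + 2y₆ + 4y₇ + y₈] = 0.133333·(77.69) = 10.3587.

10.3587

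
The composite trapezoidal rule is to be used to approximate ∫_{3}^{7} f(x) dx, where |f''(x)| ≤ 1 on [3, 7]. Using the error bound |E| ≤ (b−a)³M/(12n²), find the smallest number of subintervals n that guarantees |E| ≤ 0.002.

52

Need 64/(12n²) ≤ 0.002.
n² ≥ 64/(12·0.002) = 2666.67 ⇒ n ≥ 51.6398, so the smallest n is 52.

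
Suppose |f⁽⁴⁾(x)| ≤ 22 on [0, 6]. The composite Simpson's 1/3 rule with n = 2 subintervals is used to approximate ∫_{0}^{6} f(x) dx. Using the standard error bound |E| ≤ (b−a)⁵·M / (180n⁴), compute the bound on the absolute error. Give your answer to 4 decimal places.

|E| ≤ (6)⁵·22 / (180·2⁴) = 171072/2880 = 59.4000.

59.4000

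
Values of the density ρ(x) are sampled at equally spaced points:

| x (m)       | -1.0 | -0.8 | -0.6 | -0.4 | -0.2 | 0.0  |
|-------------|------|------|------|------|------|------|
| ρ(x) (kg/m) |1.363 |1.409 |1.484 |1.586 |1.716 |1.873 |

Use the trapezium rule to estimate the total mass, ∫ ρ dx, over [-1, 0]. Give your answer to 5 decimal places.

1.56260

h = 0.2, n = 5.
(h/2)·[y₀ + 2y₁ + 2y₂ + 2y₃ + 2y₄ + y₅] = 0.1·(15.626) = 1.56260.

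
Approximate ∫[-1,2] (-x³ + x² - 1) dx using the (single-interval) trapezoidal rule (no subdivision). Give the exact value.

-6

T = (b−a)/2 · [f(-1) + f(2)] = 1.5·[1 + (-5)] = -6.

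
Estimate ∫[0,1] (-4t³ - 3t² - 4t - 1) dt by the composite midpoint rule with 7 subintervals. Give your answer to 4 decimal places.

-4.9847

h = (1 − 0)/7 = 0.142857.
Midpoints m₁,…,m₇ = 0.071429, 0.214286, 0.357143, 0.5, 0.642857, 0.785714, 0.928571.
f(m₁)=-1.302478, f(m₂)=-2.034257, f(m₃)=-2.993440, f(m₄)=-4.25, f(m₅)=-5.873907, f(m₆)=-7.935131, f(m₇)=-10.503644.
h·[f(m₁) + f(m₂) + f(m₃) + f(m₄) + f(m₅) + f(m₆) + f(m₇)] = 0.142857·(-34.892857) = -4.9847.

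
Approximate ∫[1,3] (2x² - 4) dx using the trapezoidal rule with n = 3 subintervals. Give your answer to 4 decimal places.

h = (3 − 1)/3 = 0.666667.
Nodes x₀,…,x₃ = 1, 1.666667, 2.333333, 3.
f(x) = 2x² - 4: f₀=-2, f₁=1.555556, f₂=6.888889, f₃=14.
(h/2)·[f₀ + 2f₁ + 2f₂ + f₃] = 0.333333·(28.888889) = 9.6296.

9.6296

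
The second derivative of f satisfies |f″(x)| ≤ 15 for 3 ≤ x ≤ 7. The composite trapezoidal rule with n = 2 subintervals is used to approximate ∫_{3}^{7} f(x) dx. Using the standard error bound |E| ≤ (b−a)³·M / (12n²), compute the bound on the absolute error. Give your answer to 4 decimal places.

20.0000

|E| ≤ (4)³·15 / (12·2²) = 960/48 = 20.0000.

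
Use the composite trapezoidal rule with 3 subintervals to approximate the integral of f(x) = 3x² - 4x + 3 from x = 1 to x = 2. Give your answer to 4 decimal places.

h = (2 − 1)/3 = 0.333333.
Nodes x₀,…,x₃ = 1, 1.333333, 1.666667, 2.
f(x) = 3x² - 4x + 3: f₀=2, f₁=3, f₂=4.666667, f₃=7.
(h/2)·[f₀ + 2f₁ + 2f₂ + f₃] = 0.166667·(24.333333) = 4.0556.

4.0556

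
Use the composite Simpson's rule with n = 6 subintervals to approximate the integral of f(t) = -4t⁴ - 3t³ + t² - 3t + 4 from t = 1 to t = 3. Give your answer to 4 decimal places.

-248.9465

h = (3 − 1)/6 = 0.333333.
Nodes t₀,…,t₆ = 1, 1.333333, 1.666667, 2, 2.333333, 2.666667, 3.
f(t) = -4t⁴ - 3t³ + t² - 3t + 4: f₀=-5, f₁=-17.975309, f₂=-42.975309, f₃=-86, f₄=-154.234568, f₅=-256.049383, f₆=-401.
(h/3)·[f₀ + 4f₁ + 2f₂ + 4f₃ + 2f₄ + 4f₅ + f₆] = 0.111111·(-2240.518519) = -248.9465.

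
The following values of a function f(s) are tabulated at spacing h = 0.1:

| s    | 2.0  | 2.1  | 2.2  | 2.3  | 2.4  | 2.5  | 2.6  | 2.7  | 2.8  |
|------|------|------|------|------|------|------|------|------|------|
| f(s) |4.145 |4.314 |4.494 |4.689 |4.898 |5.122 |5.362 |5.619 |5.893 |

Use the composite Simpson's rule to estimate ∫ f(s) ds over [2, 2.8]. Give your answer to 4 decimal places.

h = 0.1, n = 8.
(h/3)·[y₀ + 4y₁ + 2y₂ + 4y₃ + 2y₄ + 4y₅ + 2y₆ + 4y₇ + y₈] = 0.033333·(118.522) = 3.9507.

3.9507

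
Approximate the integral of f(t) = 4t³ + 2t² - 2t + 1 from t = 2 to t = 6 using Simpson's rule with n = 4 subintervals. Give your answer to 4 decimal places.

1390.6667

h = (6 − 2)/4 = 1.
Nodes t₀,…,t₄ = 2, 3, 4, 5, 6.
f(t) = 4t³ + 2t² - 2t + 1: f₀=37, f₁=121, f₂=281, f₃=541, f₄=925.
(h/3)·[f₀ + 4f₁ + 2f₂ + 4f₃ + f₄] = 0.333333·(4172) = 1390.6667.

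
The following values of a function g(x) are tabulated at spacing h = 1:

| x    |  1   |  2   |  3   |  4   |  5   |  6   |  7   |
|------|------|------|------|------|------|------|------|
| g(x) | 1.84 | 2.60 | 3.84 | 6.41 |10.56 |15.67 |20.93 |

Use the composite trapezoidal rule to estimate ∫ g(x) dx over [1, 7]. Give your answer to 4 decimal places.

h = 1, n = 6.
(h/2)·[y₀ + 2y₁ + 2y₂ + 2y₃ + 2y₄ + 2y₅ + y₆] = 0.5·(100.93) = 50.4650.

50.4650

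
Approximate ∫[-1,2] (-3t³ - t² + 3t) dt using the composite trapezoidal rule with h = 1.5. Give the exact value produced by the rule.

h = (2 − (-1))/2 = 1.5.
Nodes t₀,…,t₂ = -1, 0.5, 2.
f(t) = -3t³ - t² + 3t: f₀=-1, f₁=0.875, f₂=-22.
(h/2)·[f₀ + 2f₁ + f₂] = 0.75·(-21.25) = -15.9375.

-15.9375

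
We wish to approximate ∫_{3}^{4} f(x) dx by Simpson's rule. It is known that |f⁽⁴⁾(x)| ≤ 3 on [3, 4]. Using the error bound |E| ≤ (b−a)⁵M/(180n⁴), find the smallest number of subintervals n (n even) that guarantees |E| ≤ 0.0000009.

12

Need 3/(180n⁴) ≤ 0.0000009.
n⁴ ≥ 3/(180·0.0000009) = 18518.5 ⇒ n ≥ 11.6655, so the smallest even n is 12. (n must be even for Simpson's rule.)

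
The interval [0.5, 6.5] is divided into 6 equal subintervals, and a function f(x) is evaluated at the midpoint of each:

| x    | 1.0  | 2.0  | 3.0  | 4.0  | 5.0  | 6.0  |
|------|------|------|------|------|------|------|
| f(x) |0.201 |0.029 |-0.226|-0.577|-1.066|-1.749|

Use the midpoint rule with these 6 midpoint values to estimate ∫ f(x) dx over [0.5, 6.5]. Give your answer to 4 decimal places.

-3.3880

h = 1, n = 6.
h·[y(m₁) + y(m₂) + y(m₃) + y(m₄) + y(m₅) + y(m₆)] = 1·(-3.388) = -3.3880.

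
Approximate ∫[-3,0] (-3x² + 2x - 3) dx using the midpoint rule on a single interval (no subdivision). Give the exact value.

M = (b−a)·f(-1.5) = 3·(-12.75) = -38.25.

-38.25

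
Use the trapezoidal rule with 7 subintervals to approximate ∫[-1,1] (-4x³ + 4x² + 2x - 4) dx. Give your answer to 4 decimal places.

-5.2245

h = (1 − (-1))/7 = 0.285714.
Nodes x₀,…,x₇ = -1, -0.714286, -0.428571, -0.142857, 0.142857, 0.428571, 0.714286, 1.
f(x) = -4x³ + 4x² + 2x - 4: f₀=2, f₁=-1.930029, f₂=-3.807580, f₃=-4.192420, f₄=-3.644315, f₅=-2.723032, f₆=-1.988338, f₇=-2.
(h/2)·[f₀ + 2f₁ + 2f₂ + 2f₃ + 2f₄ + 2f₅ + 2f₆ + f₇] = 0.142857·(-36.571429) = -5.2245.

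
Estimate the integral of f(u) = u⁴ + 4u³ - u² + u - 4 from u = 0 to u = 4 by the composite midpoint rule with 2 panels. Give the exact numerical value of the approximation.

h = (4 − 0)/2 = 2.
Midpoints m₁,…,m₂ = 1, 3.
f(m₁)=1, f(m₂)=179.
h·[f(m₁) + f(m₂)] = 2·(180) = 360.

360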